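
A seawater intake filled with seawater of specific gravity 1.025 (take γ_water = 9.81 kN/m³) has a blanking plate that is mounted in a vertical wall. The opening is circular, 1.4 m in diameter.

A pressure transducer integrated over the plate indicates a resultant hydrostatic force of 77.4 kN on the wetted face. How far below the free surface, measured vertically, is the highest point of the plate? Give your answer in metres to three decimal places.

d_top ≈ 4.300 m

γ = 1.025 × 9.81 = 10.05525 kN/m³.
A = π(0.7)² = 1.53938 m².
From F = γ·h_c·A, the centroid depth is h_c = 77.4/(10.05525 × 1.53938) = 5.00037 m.
The centroid is at the centre, 0.7 m below the top of the plate, so the highest point sits at h_top = 5.00037 − 0.7 = 4.30037 m below the surface.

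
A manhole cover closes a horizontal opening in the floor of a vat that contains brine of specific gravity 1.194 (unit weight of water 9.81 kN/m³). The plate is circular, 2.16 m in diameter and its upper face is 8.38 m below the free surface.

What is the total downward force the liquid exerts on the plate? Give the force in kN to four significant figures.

F ≈ 359.7 kN

γ = 1.194 × 9.81 = 11.71314 kN/m³.
The plate is horizontal, so pressure is uniform at p = γ·h = 11.71314 × 8.38 = 98.1561 kN/m².
A = π(1.08)² = 3.66435 m².
F = p·A = 98.1561 × 3.66435 = 359.678 kN.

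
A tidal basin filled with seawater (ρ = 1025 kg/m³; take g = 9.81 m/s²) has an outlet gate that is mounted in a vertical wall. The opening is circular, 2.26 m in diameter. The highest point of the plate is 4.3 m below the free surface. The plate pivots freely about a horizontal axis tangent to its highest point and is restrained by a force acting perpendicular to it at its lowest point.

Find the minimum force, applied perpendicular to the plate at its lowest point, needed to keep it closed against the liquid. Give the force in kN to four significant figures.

γ = ρg = 1025 × 9.81 / 1000 = 10.05525 kN/m³.
The centroid is at the centre, 1.13 m below the top of the plate, so the centroid depth is h_c = 4.3 + 1.13 = 5.43 m.
A = π(1.13)² = 4.0115 m².
Resultant F = γ·h_c·A = 10.05525 × 5.43 × 4.0115 = 219.028 kN.
I_c = πr⁴/4 = π × 1.13⁴/4 = 1.28057 m⁴.
Centre of pressure: y_p = y_c + I_c/(y_c·A) = 5.43 + 1.28057/(5.43 × 4.0115) = 5.43 + 0.0587891 = 5.48879 m along the plane.
The resultant acts 1.13 + 0.0587891 = 1.18879 m (along the plate) below the hinge at the top edge, so the moment about the hinge is M = F × 1.18879 = 219.028 × 1.18879 = 260.378 kN·m.
A normal force at the bottom, 2.26 m from the hinge, must supply this moment: P = 260.378/2.26 = 115.212 kN.

P ≈ 115.2 kN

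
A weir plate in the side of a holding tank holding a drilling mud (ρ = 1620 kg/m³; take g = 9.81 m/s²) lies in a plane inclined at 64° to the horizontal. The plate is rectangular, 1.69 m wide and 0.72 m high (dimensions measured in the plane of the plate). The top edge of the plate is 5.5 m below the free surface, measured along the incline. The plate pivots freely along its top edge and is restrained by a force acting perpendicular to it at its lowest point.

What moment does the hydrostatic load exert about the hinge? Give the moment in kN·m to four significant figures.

M ≈ 37.42 kN·m

γ = ρg = 1620 × 9.81 / 1000 = 15.8922 kN/m³.
Let θ = 64° be the plate's angle to the horizontal; measure y along the incline from where the plane meets the free surface. Vertical depth h = y·sinθ with sinθ = 0.898794.
The centroid lies 0.72/2 = 0.36 m below the top edge, so y_c = 5.5 + 0.36 = 5.86 m and h_c = 5.86 × 0.898794 = 5.26693 m.
A = 1.69 × 0.72 = 1.2168 m².
Resultant F = γ·h_c·A = 15.8922 × 5.26693 × 1.2168 = 101.85 kN.
I_c = b·h³/12 = 1.69 × 0.72³/12 = 0.0525658 m⁴.
Centre of pressure: y_p = y_c + I_c/(y_c·A) = 5.86 + 0.0525658/(5.86 × 1.2168) = 5.86 + 0.00737202 = 5.86737 m along the plane.
The resultant acts 0.36 + 0.00737202 = 0.367372 m (along the plate) below the hinge at the top edge, so the moment about the hinge is M = F × 0.367372 = 101.85 × 0.367372 = 37.4168 kN·m.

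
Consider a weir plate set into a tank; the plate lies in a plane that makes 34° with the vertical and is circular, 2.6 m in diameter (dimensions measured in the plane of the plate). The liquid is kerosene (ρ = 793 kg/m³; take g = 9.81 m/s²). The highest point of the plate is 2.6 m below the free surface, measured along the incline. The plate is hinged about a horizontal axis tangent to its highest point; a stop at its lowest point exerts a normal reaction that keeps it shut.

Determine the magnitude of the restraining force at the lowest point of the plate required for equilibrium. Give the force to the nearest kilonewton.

P ≈ 72 kN

γ = ρg = 793 × 9.81 / 1000 = 7.77933 kN/m³.
The plate makes 34° with the vertical, i.e. θ = 90° − 34° = 56° to the horizontal. Measuring y along the incline from the free-surface line, vertical depth h = y·sinθ with sinθ = 0.829038.
The centroid is at the centre, 1.3 m below the top of the plate, so y_c = 2.6 + 1.3 = 3.9 m and h_c = 3.9 × 0.829038 = 3.23325 m.
A = π(1.3)² = 5.30929 m².
Resultant F = γ·h_c·A = 7.77933 × 3.23325 × 5.30929 = 133.542 kN.
I_c = πr⁴/4 = π × 1.3⁴/4 = 2.24318 m⁴.
Centre of pressure: y_p = y_c + I_c/(y_c·A) = 3.9 + 2.24318/(3.9 × 5.30929) = 3.9 + 0.108334 = 4.00833 m along the plane.
The resultant acts 1.3 + 0.108334 = 1.40833 m (along the plate) below the hinge at the top edge, so the moment about the hinge is M = F × 1.40833 = 133.542 × 1.40833 = 188.071 kN·m.
A normal force at the bottom, 2.6 m from the hinge, must supply this moment: P = 188.071/2.6 = 72.335 kN.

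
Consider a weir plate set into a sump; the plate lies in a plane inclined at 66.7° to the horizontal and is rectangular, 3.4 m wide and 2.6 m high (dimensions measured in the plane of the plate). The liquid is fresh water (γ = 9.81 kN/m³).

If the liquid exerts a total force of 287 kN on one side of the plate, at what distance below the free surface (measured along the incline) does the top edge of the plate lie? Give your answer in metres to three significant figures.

γ = 9.81 kN/m³.
A = 3.4 × 2.6 = 8.84 m².
From F = γ·h_c·A, the centroid depth is h_c = 287/(9.81 × 8.84) = 3.30949 m.
Let θ = 66.7° be the plate's angle to the horizontal; measure y along the incline from where the plane meets the free surface. Vertical depth h = y·sinθ with sinθ = 0.918446.
Along the incline, y_c = h_c/sinθ = 3.30949/0.918446 = 3.60336 m.
The centroid lies 2.6/2 = 1.3 m below the top edge, so the top edge sits at y_top = 3.60336 − 1.3 = 2.30336 m along the incline.

y_top ≈ 2.30 m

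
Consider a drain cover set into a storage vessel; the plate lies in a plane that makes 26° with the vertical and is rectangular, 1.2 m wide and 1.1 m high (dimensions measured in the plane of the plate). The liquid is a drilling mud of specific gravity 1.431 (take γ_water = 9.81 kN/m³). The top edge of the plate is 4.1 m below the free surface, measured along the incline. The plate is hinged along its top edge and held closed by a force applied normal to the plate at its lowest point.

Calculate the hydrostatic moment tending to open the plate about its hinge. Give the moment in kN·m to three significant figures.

γ = 1.431 × 9.81 = 14.03811 kN/m³.
The plate makes 26° with the vertical, i.e. θ = 90° − 26° = 64° to the horizontal. Measuring y along the incline from the free-surface line, vertical depth h = y·sinθ with sinθ = 0.898794.
The centroid lies 1.1/2 = 0.55 m below the top edge, so y_c = 4.1 + 0.55 = 4.65 m and h_c = 4.65 × 0.898794 = 4.17939 m.
A = 1.2 × 1.1 = 1.32 m².
Resultant F = γ·h_c·A = 14.03811 × 4.17939 × 1.32 = 77.4454 kN.
I_c = b·h³/12 = 1.2 × 1.1³/12 = 0.1331 m⁴.
Centre of pressure: y_p = y_c + I_c/(y_c·A) = 4.65 + 0.1331/(4.65 × 1.32) = 4.65 + 0.0216846 = 4.67168 m along the plane.
The resultant acts 0.55 + 0.0216846 = 0.571685 m (along the plate) below the hinge at the top edge, so the moment about the hinge is M = F × 0.571685 = 77.4454 × 0.571685 = 44.2744 kN·m.

M ≈ 44.3 kN·m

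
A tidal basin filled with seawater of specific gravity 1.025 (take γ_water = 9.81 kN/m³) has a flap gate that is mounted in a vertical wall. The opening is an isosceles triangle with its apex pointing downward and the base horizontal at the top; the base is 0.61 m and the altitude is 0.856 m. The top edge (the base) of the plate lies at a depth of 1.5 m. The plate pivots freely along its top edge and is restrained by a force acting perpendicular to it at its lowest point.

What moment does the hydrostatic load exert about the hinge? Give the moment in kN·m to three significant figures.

M ≈ 1.44 kN·m

γ = 1.025 × 9.81 = 10.05525 kN/m³.
With the apex down, the centroid sits h/3 = 0.856/3 = 0.285333 m below the base (the top edge), so the centroid depth is h_c = 1.5 + 0.285333 = 1.78533 m.
A = ½ × 0.61 × 0.856 = 0.26108 m².
Resultant F = γ·h_c·A = 10.05525 × 1.78533 × 0.26108 = 4.68689 kN.
I_c = b·h³/36 = 0.61 × 0.856³/36 = 0.0106279 m⁴.
Centre of pressure: y_p = y_c + I_c/(y_c·A) = 1.78533 + 0.0106279/(1.78533 × 0.26108) = 1.78533 + 0.0228011 = 1.80813 m along the plane.
The resultant acts 0.285333 + 0.0228011 = 0.308134 m (along the plate) below the hinge at the top edge, so the moment about the hinge is M = F × 0.308134 = 4.68689 × 0.308134 = 1.44419 kN·m.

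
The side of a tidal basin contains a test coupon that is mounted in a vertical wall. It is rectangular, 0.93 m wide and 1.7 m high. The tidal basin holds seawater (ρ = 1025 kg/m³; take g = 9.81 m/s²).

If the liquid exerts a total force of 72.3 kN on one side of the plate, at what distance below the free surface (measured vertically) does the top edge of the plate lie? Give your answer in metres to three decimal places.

γ = ρg = 1025 × 9.81 / 1000 = 10.05525 kN/m³.
A = 0.93 × 1.7 = 1.581 m².
From F = γ·h_c·A, the centroid depth is h_c = 72.3/(10.05525 × 1.581) = 4.54793 m.
The centroid lies 1.7/2 = 0.85 m below the top edge, so the top edge sits at h_top = 4.54793 − 0.85 = 3.69793 m below the surface.

d_top ≈ 3.698 m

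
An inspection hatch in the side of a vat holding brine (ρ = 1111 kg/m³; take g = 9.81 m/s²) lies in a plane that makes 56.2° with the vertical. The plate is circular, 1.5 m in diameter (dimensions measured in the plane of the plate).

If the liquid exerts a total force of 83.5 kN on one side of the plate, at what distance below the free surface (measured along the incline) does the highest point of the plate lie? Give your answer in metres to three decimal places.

γ = ρg = 1111 × 9.81 / 1000 = 10.89891 kN/m³.
A = π(0.75)² = 1.76715 m².
From F = γ·h_c·A, the centroid depth is h_c = 83.5/(10.89891 × 1.76715) = 4.33541 m.
The plate makes 56.2° with the vertical, i.e. θ = 90° − 56.2° = 33.8° to the horizontal. Measuring y along the incline from the free-surface line, vertical depth h = y·sinθ with sinθ = 0.556296.
Along the incline, y_c = h_c/sinθ = 4.33541/0.556296 = 7.79335 m.
The centroid is at the centre, 0.75 m below the top of the plate, so the highest point sits at y_top = 7.79335 − 0.75 = 7.04335 m along the incline.

y_top ≈ 7.043 m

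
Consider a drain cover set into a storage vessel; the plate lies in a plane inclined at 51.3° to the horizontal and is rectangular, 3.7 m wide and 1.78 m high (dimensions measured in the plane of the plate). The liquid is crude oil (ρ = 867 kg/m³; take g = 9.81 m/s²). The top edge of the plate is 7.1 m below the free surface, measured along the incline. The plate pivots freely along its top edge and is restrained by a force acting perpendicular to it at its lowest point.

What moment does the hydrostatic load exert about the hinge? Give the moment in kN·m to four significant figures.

γ = ρg = 867 × 9.81 / 1000 = 8.50527 kN/m³.
Let θ = 51.3° be the plate's angle to the horizontal; measure y along the incline from where the plane meets the free surface. Vertical depth h = y·sinθ with sinθ = 0.780430.
The centroid lies 1.78/2 = 0.89 m below the top edge, so y_c = 7.1 + 0.89 = 7.99 m and h_c = 7.99 × 0.780430 = 6.23564 m.
A = 3.7 × 1.78 = 6.586 m².
Resultant F = γ·h_c·A = 8.50527 × 6.23564 × 6.586 = 349.294 kN.
I_c = b·h³/12 = 3.7 × 1.78³/12 = 1.73892 m⁴.
Centre of pressure: y_p = y_c + I_c/(y_c·A) = 7.99 + 1.73892/(7.99 × 6.586) = 7.99 + 0.0330454 = 8.02305 m along the plane.
The resultant acts 0.89 + 0.0330454 = 0.923045 m (along the plate) below the hinge at the top edge, so the moment about the hinge is M = F × 0.923045 = 349.294 × 0.923045 = 322.414 kN·m.

M ≈ 322.4 kN·m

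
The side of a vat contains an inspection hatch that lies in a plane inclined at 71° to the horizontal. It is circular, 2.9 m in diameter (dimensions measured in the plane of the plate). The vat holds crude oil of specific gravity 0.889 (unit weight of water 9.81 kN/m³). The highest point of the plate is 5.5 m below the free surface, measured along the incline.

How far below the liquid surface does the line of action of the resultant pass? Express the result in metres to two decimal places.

γ = 0.889 × 9.81 = 8.72109 kN/m³.
Let θ = 71° be the plate's angle to the horizontal; measure y along the incline from where the plane meets the free surface. Vertical depth h = y·sinθ with sinθ = 0.945519.
The centroid is at the centre, 1.45 m below the top of the plate, so y_c = 5.5 + 1.45 = 6.95 m and h_c = 6.95 × 0.945519 = 6.57136 m.
A = π(1.45)² = 6.6052 m².
Resultant F = γ·h_c·A = 8.72109 × 6.57136 × 6.6052 = 378.54 kN.
I_c = πr⁴/4 = π × 1.45⁴/4 = 3.47186 m⁴.
Centre of pressure: y_p = y_c + I_c/(y_c·A) = 6.95 + 3.47186/(6.95 × 6.6052) = 6.95 + 0.0756295 = 7.02563 m along the plane.
Vertically, h_p = y_p·sinθ = 7.02563 × 0.945519 = 6.64287 m.

h_p = 6.64 m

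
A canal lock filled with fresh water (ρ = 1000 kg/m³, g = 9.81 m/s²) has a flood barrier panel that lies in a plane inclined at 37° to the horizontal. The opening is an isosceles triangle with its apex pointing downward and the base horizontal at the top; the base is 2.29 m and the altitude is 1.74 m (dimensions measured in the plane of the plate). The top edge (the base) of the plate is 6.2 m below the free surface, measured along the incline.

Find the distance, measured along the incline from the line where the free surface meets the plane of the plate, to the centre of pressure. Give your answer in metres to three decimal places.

γ = ρg = 1000 × 9.81 = 9810 N/m³ = 9.81 kN/m³.
Let θ = 37° be the plate's angle to the horizontal; measure y along the incline from where the plane meets the free surface. Vertical depth h = y·sinθ with sinθ = 0.601815.
With the apex down, the centroid sits h/3 = 1.74/3 = 0.58 m below the base (the top edge), so y_c = 6.2 + 0.58 = 6.78 m and h_c = 6.78 × 0.601815 = 4.08031 m.
A = ½ × 2.29 × 1.74 = 1.9923 m².
Resultant F = γ·h_c·A = 9.81 × 4.08031 × 1.9923 = 79.7475 kN.
I_c = b·h³/36 = 2.29 × 1.74³/36 = 0.335105 m⁴.
Centre of pressure: y_p = y_c + I_c/(y_c·A) = 6.78 + 0.335105/(6.78 × 1.9923) = 6.78 + 0.0248083 = 6.80481 m along the plane.

y_p = 6.805 m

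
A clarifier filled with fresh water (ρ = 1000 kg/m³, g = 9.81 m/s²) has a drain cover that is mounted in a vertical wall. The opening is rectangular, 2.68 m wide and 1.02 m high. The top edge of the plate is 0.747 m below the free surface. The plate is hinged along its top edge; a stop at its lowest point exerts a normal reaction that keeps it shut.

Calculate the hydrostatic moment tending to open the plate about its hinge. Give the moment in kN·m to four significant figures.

γ = ρg = 1000 × 9.81 = 9810 N/m³ = 9.81 kN/m³.
The centroid lies 1.02/2 = 0.51 m below the top edge, so the centroid depth is h_c = 0.747 + 0.51 = 1.257 m.
A = 2.68 × 1.02 = 2.7336 m².
Resultant F = γ·h_c·A = 9.81 × 1.257 × 2.7336 = 33.7085 kN.
I_c = b·h³/12 = 2.68 × 1.02³/12 = 0.237003 m⁴.
Centre of pressure: y_p = y_c + I_c/(y_c·A) = 1.257 + 0.237003/(1.257 × 2.7336) = 1.257 + 0.0689737 = 1.32597 m along the plane.
The resultant acts 0.51 + 0.0689737 = 0.578974 m (along the plate) below the hinge at the top edge, so the moment about the hinge is M = F × 0.578974 = 33.7085 × 0.578974 = 19.5163 kN·m.

M ≈ 19.52 kN·m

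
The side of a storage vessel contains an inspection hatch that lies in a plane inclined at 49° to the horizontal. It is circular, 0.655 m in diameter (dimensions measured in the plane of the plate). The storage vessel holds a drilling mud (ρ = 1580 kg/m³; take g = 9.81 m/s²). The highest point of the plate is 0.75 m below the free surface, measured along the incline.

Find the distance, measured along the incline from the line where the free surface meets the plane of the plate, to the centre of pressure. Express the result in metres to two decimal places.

y_p = 1.10 m

γ = ρg = 1580 × 9.81 / 1000 = 15.4998 kN/m³.
Let θ = 49° be the plate's angle to the horizontal; measure y along the incline from where the plane meets the free surface. Vertical depth h = y·sinθ with sinθ = 0.754710.
The centroid is at the centre, 0.3275 m below the top of the plate, so y_c = 0.75 + 0.3275 = 1.0775 m and h_c = 1.0775 × 0.754710 = 0.8132 m.
A = π(0.3275)² = 0.336955 m².
Resultant F = γ·h_c·A = 15.4998 × 0.8132 × 0.336955 = 4.24713 kN.
I_c = πr⁴/4 = π × 0.3275⁴/4 = 0.00903514 m⁴.
Centre of pressure: y_p = y_c + I_c/(y_c·A) = 1.0775 + 0.00903514/(1.0775 × 0.336955) = 1.0775 + 0.0248855 = 1.10239 m along the plane.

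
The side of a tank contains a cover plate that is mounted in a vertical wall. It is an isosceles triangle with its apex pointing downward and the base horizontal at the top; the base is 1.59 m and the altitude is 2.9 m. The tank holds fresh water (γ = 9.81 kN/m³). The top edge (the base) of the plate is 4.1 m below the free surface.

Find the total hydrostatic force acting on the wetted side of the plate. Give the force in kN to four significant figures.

γ = 9.81 kN/m³.
With the apex down, the centroid sits h/3 = 2.9/3 = 0.966667 m below the base (the top edge), so the centroid depth is h_c = 4.1 + 0.966667 = 5.06667 m.
A = ½ × 1.59 × 2.9 = 2.3055 m².
Resultant F = γ·h_c·A = 9.81 × 5.06667 × 2.3055 = 114.593 kN.

F ≈ 114.6 kN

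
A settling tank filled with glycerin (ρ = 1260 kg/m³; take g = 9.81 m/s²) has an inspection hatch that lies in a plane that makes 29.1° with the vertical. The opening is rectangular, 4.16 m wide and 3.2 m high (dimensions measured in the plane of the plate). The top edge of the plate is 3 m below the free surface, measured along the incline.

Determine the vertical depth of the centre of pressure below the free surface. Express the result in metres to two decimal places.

γ = ρg = 1260 × 9.81 / 1000 = 12.3606 kN/m³.
The plate makes 29.1° with the vertical, i.e. θ = 90° − 29.1° = 60.9° to the horizontal. Measuring y along the incline from the free-surface line, vertical depth h = y·sinθ with sinθ = 0.873772.
The centroid lies 3.2/2 = 1.6 m below the top edge, so y_c = 3 + 1.6 = 4.6 m and h_c = 4.6 × 0.873772 = 4.01935 m.
A = 4.16 × 3.2 = 13.312 m².
Resultant F = γ·h_c·A = 12.3606 × 4.01935 × 13.312 = 661.361 kN.
I_c = b·h³/12 = 4.16 × 3.2³/12 = 11.3596 m⁴.
Centre of pressure: y_p = y_c + I_c/(y_c·A) = 4.6 + 11.3596/(4.6 × 13.312) = 4.6 + 0.185508 = 4.78551 m along the plane.
Vertically, h_p = y_p·sinθ = 4.78551 × 0.873772 = 4.18144 m.

h_p = 4.18 m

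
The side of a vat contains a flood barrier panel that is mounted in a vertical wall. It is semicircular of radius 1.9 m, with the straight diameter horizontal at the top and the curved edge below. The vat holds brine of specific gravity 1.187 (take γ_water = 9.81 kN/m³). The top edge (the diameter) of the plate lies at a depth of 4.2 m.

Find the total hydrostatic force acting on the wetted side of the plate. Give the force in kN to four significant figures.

F ≈ 330.6 kN

γ = 1.187 × 9.81 = 11.64447 kN/m³.
The centroid of a semicircle lies 4r/(3π) = 0.806385 m from the diameter, here below the top edge, so the centroid depth is h_c = 4.2 + 0.806385 = 5.00638 m.
A = πr²/2 = π × 1.9²/2 = 5.67057 m².
Resultant F = γ·h_c·A = 11.64447 × 5.00638 × 5.67057 = 330.575 kN.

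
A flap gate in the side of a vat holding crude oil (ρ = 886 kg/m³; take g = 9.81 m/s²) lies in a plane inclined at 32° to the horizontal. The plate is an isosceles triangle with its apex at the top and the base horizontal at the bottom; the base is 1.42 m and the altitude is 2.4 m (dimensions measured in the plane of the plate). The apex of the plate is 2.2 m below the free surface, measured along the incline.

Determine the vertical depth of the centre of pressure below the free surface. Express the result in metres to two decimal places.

h_p = 2.06 m

γ = ρg = 886 × 9.81 / 1000 = 8.69166 kN/m³.
Let θ = 32° be the plate's angle to the horizontal; measure y along the incline from where the plane meets the free surface. Vertical depth h = y·sinθ with sinθ = 0.529919.
With the apex up, the centroid sits 2h/3 = 2 × 2.4/3 = 1.6 m below the apex, so y_c = 2.2 + 1.6 = 3.8 m and h_c = 3.8 × 0.529919 = 2.01369 m.
A = ½ × 1.42 × 2.4 = 1.704 m².
Resultant F = γ·h_c·A = 8.69166 × 2.01369 × 1.704 = 29.8239 kN.
I_c = b·h³/36 = 1.42 × 2.4³/36 = 0.54528 m⁴.
Centre of pressure: y_p = y_c + I_c/(y_c·A) = 3.8 + 0.54528/(3.8 × 1.704) = 3.8 + 0.0842105 = 3.88421 m along the plane.
Vertically, h_p = y_p·sinθ = 3.88421 × 0.529919 = 2.05832 m.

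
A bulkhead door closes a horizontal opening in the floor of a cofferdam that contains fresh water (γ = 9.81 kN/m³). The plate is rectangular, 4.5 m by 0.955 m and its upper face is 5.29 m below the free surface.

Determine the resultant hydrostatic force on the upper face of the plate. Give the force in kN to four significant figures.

γ = 9.81 kN/m³.
The plate is horizontal, so pressure is uniform at p = γ·h = 9.81 × 5.29 = 51.8949 kN/m².
A = 4.5 × 0.955 = 4.2975 m².
F = p·A = 51.8949 × 4.2975 = 223.018 kN.

F ≈ 223.0 kN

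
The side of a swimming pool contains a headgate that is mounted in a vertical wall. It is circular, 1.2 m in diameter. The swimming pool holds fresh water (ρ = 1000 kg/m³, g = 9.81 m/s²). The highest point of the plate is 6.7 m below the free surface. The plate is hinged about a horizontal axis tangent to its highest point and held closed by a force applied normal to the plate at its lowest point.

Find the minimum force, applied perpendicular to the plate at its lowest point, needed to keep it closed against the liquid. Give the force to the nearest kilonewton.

P ≈ 41 kN

γ = ρg = 1000 × 9.81 = 9810 N/m³ = 9.81 kN/m³.
The centroid is at the centre, 0.6 m below the top of the plate, so the centroid depth is h_c = 6.7 + 0.6 = 7.3 m.
A = π(0.6)² = 1.13097 m².
Resultant F = γ·h_c·A = 9.81 × 7.3 × 1.13097 = 80.9922 kN.
I_c = πr⁴/4 = π × 0.6⁴/4 = 0.101788 m⁴.
Centre of pressure: y_p = y_c + I_c/(y_c·A) = 7.3 + 0.101788/(7.3 × 1.13097) = 7.3 + 0.0123289 = 7.31233 m along the plane.
The resultant acts 0.6 + 0.0123289 = 0.612329 m (along the plate) below the hinge at the top edge, so the moment about the hinge is M = F × 0.612329 = 80.9922 × 0.612329 = 49.5939 kN·m.
A normal force at the bottom, 1.2 m from the hinge, must supply this moment: P = 49.5939/1.2 = 41.3282 kN.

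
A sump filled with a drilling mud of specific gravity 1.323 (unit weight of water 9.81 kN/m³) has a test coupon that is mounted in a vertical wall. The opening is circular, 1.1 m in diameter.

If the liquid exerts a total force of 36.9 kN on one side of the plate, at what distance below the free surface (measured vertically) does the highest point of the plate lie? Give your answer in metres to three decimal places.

γ = 1.323 × 9.81 = 12.97863 kN/m³.
A = π(0.55)² = 0.950332 m².
From F = γ·h_c·A, the centroid depth is h_c = 36.9/(12.97863 × 0.950332) = 2.99173 m.
The centroid is at the centre, 0.55 m below the top of the plate, so the highest point sits at h_top = 2.99173 − 0.55 = 2.44173 m below the surface.

d_top ≈ 2.442 m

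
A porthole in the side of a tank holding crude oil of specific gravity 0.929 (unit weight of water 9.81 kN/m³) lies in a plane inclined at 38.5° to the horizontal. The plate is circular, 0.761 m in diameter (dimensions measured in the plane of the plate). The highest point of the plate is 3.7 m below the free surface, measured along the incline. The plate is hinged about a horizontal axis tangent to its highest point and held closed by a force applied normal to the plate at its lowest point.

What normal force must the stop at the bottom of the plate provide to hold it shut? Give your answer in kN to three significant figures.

γ = 0.929 × 9.81 = 9.11349 kN/m³.
Let θ = 38.5° be the plate's angle to the horizontal; measure y along the incline from where the plane meets the free surface. Vertical depth h = y·sinθ with sinθ = 0.622515.
The centroid is at the centre, 0.3805 m below the top of the plate, so y_c = 3.7 + 0.3805 = 4.0805 m and h_c = 4.0805 × 0.622515 = 2.54017 m.
A = π(0.3805)² = 0.454841 m².
Resultant F = γ·h_c·A = 9.11349 × 2.54017 × 0.454841 = 10.5295 kN.
I_c = πr⁴/4 = π × 0.3805⁴/4 = 0.016463 m⁴.
Centre of pressure: y_p = y_c + I_c/(y_c·A) = 4.0805 + 0.016463/(4.0805 × 0.454841) = 4.0805 + 0.00887025 = 4.08937 m along the plane.
The resultant acts 0.3805 + 0.00887025 = 0.38937 m (along the plate) below the hinge at the top edge, so the moment about the hinge is M = F × 0.38937 = 10.5295 × 0.38937 = 4.09987 kN·m.
A normal force at the bottom, 0.761 m from the hinge, must supply this moment: P = 4.09987/0.761 = 5.38748 kN.

P ≈ 5.39 kN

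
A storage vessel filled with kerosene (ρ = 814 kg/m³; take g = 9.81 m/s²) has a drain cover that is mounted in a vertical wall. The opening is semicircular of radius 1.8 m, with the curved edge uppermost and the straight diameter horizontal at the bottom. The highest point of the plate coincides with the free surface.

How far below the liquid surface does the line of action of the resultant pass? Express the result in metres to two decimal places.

γ = ρg = 814 × 9.81 / 1000 = 7.98534 kN/m³.
The centroid lies 4r/(3π) = 0.763944 m above the diameter, so r − 4r/(3π) = 1.8 − 0.763944 = 1.03606 m below the topmost point, so the centroid depth is h_c = 1.03606 m.
A = πr²/2 = π × 1.8²/2 = 5.08938 m².
Resultant F = γ·h_c·A = 7.98534 × 1.03606 × 5.08938 = 42.1059 kN.
I_c = (π/8 − 8/(9π))·r⁴ = 0.109757 × 1.8⁴ = 1.15219 m⁴.
Centre of pressure: y_p = y_c + I_c/(y_c·A) = 1.03606 + 1.15219/(1.03606 × 5.08938) = 1.03606 + 0.218512 = 1.25457 m along the plane.

h_p = 1.25 m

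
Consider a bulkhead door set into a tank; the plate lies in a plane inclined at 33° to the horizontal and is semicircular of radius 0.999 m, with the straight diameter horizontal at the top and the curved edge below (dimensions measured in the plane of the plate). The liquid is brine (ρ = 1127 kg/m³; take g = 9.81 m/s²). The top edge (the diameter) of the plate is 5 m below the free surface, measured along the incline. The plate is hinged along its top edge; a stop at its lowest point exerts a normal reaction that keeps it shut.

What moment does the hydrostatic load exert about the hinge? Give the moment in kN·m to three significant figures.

M ≈ 22.4 kN·m

γ = ρg = 1127 × 9.81 / 1000 = 11.05587 kN/m³.
Let θ = 33° be the plate's angle to the horizontal; measure y along the incline from where the plane meets the free surface. Vertical depth h = y·sinθ with sinθ = 0.544639.
The centroid of a semicircle lies 4r/(3π) = 0.423989 m from the diameter, here below the top edge, so y_c = 5 + 0.423989 = 5.42399 m and h_c = 5.42399 × 0.544639 = 2.95412 m.
A = πr²/2 = π × 0.999²/2 = 1.56766 m².
Resultant F = γ·h_c·A = 11.05587 × 2.95412 × 1.56766 = 51.2004 kN.
I_c = (π/8 − 8/(9π))·r⁴ = 0.109757 × 0.999⁴ = 0.109319 m⁴.
Centre of pressure: y_p = y_c + I_c/(y_c·A) = 5.42399 + 0.109319/(5.42399 × 1.56766) = 5.42399 + 0.0128566 = 5.43685 m along the plane.
The resultant acts 0.423989 + 0.0128566 = 0.436846 m (along the plate) below the hinge at the top edge, so the moment about the hinge is M = F × 0.436846 = 51.2004 × 0.436846 = 22.3667 kN·m.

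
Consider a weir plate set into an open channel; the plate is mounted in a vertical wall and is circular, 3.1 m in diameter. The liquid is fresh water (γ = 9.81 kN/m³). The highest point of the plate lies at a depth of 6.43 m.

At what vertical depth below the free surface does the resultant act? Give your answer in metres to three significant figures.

h_p = 8.06 m

γ = 9.81 kN/m³.
The centroid is at the centre, 1.55 m below the top of the plate, so the centroid depth is h_c = 6.43 + 1.55 = 7.98 m.
A = π(1.55)² = 7.54768 m².
Resultant F = γ·h_c·A = 9.81 × 7.98 × 7.54768 = 590.861 kN.
I_c = πr⁴/4 = π × 1.55⁴/4 = 4.53332 m⁴.
Centre of pressure: y_p = y_c + I_c/(y_c·A) = 7.98 + 4.53332/(7.98 × 7.54768) = 7.98 + 0.0752662 = 8.05527 m along the plane.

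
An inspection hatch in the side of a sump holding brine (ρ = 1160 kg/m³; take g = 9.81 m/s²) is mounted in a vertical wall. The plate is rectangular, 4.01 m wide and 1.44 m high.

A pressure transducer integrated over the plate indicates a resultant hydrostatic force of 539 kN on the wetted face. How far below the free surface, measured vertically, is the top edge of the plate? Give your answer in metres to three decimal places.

d_top ≈ 7.483 m

γ = ρg = 1160 × 9.81 / 1000 = 11.3796 kN/m³.
A = 4.01 × 1.44 = 5.7744 m².
From F = γ·h_c·A, the centroid depth is h_c = 539/(11.3796 × 5.7744) = 8.20266 m.
The centroid lies 1.44/2 = 0.72 m below the top edge, so the top edge sits at h_top = 8.20266 − 0.72 = 7.48266 m below the surface.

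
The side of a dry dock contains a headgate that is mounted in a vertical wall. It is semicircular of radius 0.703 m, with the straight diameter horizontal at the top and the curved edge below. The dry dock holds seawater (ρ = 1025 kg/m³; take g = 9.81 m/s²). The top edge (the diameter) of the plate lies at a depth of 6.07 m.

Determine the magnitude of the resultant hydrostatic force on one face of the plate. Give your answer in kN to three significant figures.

γ = ρg = 1025 × 9.81 / 1000 = 10.05525 kN/m³.
The centroid of a semicircle lies 4r/(3π) = 0.298362 m from the diameter, here below the top edge, so the centroid depth is h_c = 6.07 + 0.298362 = 6.36836 m.
A = πr²/2 = π × 0.703²/2 = 0.776302 m².
Resultant F = γ·h_c·A = 10.05525 × 6.36836 × 0.776302 = 49.7108 kN.

F ≈ 49.7 kN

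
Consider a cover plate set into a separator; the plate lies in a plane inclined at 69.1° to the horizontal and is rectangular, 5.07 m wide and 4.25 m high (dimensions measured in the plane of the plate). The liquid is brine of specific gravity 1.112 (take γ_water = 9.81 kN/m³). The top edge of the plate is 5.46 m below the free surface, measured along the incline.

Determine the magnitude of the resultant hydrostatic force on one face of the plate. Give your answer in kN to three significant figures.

γ = 1.112 × 9.81 = 10.90872 kN/m³.
Let θ = 69.1° be the plate's angle to the horizontal; measure y along the incline from where the plane meets the free surface. Vertical depth h = y·sinθ with sinθ = 0.934204.
The centroid lies 4.25/2 = 2.125 m below the top edge, so y_c = 5.46 + 2.125 = 7.585 m and h_c = 7.585 × 0.934204 = 7.08594 m.
A = 5.07 × 4.25 = 21.5475 m².
Resultant F = γ·h_c·A = 10.90872 × 7.08594 × 21.5475 = 1665.59 kN.

F ≈ 1670 kN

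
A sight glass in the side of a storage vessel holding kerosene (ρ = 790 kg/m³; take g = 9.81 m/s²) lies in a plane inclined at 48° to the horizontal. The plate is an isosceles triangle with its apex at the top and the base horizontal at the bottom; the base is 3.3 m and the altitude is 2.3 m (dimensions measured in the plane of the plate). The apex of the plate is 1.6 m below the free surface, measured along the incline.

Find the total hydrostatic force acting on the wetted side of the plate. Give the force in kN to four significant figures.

γ = ρg = 790 × 9.81 / 1000 = 7.7499 kN/m³.
Let θ = 48° be the plate's angle to the horizontal; measure y along the incline from where the plane meets the free surface. Vertical depth h = y·sinθ with sinθ = 0.743145.
With the apex up, the centroid sits 2h/3 = 2 × 2.3/3 = 1.53333 m below the apex, so y_c = 1.6 + 1.53333 = 3.13333 m and h_c = 3.13333 × 0.743145 = 2.32852 m.
A = ½ × 3.3 × 2.3 = 3.795 m².
Resultant F = γ·h_c·A = 7.7499 × 2.32852 × 3.795 = 68.4838 kN.

F ≈ 68.48 kN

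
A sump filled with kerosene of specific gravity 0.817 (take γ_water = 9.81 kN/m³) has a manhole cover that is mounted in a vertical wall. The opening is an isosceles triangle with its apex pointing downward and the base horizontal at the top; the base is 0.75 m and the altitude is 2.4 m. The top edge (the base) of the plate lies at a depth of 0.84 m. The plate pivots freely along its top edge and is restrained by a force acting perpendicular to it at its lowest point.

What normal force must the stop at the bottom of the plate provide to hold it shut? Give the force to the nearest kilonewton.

γ = 0.817 × 9.81 = 8.01477 kN/m³.
With the apex down, the centroid sits h/3 = 2.4/3 = 0.8 m below the base (the top edge), so the centroid depth is h_c = 0.84 + 0.8 = 1.64 m.
A = ½ × 0.75 × 2.4 = 0.9 m².
Resultant F = γ·h_c·A = 8.01477 × 1.64 × 0.9 = 11.8298 kN.
I_c = b·h³/36 = 0.75 × 2.4³/36 = 0.288 m⁴.
Centre of pressure: y_p = y_c + I_c/(y_c·A) = 1.64 + 0.288/(1.64 × 0.9) = 1.64 + 0.195122 = 1.83512 m along the plane.
The resultant acts 0.8 + 0.195122 = 0.995122 m (along the plate) below the hinge at the top edge, so the moment about the hinge is M = F × 0.995122 = 11.8298 × 0.995122 = 11.7721 kN·m.
A normal force at the bottom, 2.4 m from the hinge, must supply this moment: P = 11.7721/2.4 = 4.90504 kN.

P ≈ 5 kN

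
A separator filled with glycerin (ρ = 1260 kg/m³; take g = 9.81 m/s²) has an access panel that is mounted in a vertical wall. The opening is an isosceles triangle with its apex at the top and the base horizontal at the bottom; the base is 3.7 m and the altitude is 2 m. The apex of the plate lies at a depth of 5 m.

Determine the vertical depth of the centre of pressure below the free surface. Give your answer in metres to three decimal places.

γ = ρg = 1260 × 9.81 / 1000 = 12.3606 kN/m³.
With the apex up, the centroid sits 2h/3 = 2 × 2/3 = 1.33333 m below the apex, so the centroid depth is h_c = 5 + 1.33333 = 6.33333 m.
A = ½ × 3.7 × 2 = 3.7 m².
Resultant F = γ·h_c·A = 12.3606 × 6.33333 × 3.7 = 289.65 kN.
I_c = b·h³/36 = 3.7 × 2³/36 = 0.822222 m⁴.
Centre of pressure: y_p = y_c + I_c/(y_c·A) = 6.33333 + 0.822222/(6.33333 × 3.7) = 6.33333 + 0.0350877 = 6.36842 m along the plane.

h_p = 6.368 m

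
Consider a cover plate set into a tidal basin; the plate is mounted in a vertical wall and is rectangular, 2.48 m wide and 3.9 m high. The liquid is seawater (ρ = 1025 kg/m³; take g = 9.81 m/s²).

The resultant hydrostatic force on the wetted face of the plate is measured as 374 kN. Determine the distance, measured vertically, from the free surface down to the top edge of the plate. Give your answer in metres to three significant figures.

d_top ≈ 1.90 m

γ = ρg = 1025 × 9.81 / 1000 = 10.05525 kN/m³.
A = 2.48 × 3.9 = 9.672 m².
From F = γ·h_c·A, the centroid depth is h_c = 374/(10.05525 × 9.672) = 3.84559 m.
The centroid lies 3.9/2 = 1.95 m below the top edge, so the top edge sits at h_top = 3.84559 − 1.95 = 1.89559 m below the surface.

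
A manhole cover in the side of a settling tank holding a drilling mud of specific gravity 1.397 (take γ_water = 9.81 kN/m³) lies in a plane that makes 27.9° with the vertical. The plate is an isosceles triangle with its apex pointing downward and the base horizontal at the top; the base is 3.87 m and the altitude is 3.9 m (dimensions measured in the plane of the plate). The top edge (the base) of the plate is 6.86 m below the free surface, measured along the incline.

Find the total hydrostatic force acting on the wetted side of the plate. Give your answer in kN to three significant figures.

γ = 1.397 × 9.81 = 13.70457 kN/m³.
The plate makes 27.9° with the vertical, i.e. θ = 90° − 27.9° = 62.1° to the horizontal. Measuring y along the incline from the free-surface line, vertical depth h = y·sinθ with sinθ = 0.883766.
With the apex down, the centroid sits h/3 = 3.9/3 = 1.3 m below the base (the top edge), so y_c = 6.86 + 1.3 = 8.16 m and h_c = 8.16 × 0.883766 = 7.21153 m.
A = ½ × 3.87 × 3.9 = 7.5465 m².
Resultant F = γ·h_c·A = 13.70457 × 7.21153 × 7.5465 = 745.828 kN.

F ≈ 746 kN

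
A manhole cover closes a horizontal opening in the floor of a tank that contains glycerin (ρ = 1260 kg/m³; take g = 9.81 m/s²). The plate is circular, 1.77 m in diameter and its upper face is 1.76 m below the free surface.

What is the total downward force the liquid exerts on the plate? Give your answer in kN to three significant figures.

F ≈ 53.5 kN

γ = ρg = 1260 × 9.81 / 1000 = 12.3606 kN/m³.
The plate is horizontal, so pressure is uniform at p = γ·h = 12.3606 × 1.76 = 21.7547 kN/m².
A = π(0.885)² = 2.46057 m².
F = p·A = 21.7547 × 2.46057 = 53.529 kN.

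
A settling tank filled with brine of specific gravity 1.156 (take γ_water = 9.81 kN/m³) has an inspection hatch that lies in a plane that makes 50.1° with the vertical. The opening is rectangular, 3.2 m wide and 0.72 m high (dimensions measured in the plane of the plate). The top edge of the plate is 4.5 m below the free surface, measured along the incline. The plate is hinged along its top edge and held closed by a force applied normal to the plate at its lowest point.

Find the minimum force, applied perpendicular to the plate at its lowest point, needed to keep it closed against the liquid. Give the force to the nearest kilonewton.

γ = 1.156 × 9.81 = 11.34036 kN/m³.
The plate makes 50.1° with the vertical, i.e. θ = 90° − 50.1° = 39.9° to the horizontal. Measuring y along the incline from the free-surface line, vertical depth h = y·sinθ with sinθ = 0.641450.
The centroid lies 0.72/2 = 0.36 m below the top edge, so y_c = 4.5 + 0.36 = 4.86 m and h_c = 4.86 × 0.641450 = 3.11745 m.
A = 3.2 × 0.72 = 2.304 m².
Resultant F = γ·h_c·A = 11.34036 × 3.11745 × 2.304 = 81.4533 kN.
I_c = b·h³/12 = 3.2 × 0.72³/12 = 0.0995328 m⁴.
Centre of pressure: y_p = y_c + I_c/(y_c·A) = 4.86 + 0.0995328/(4.86 × 2.304) = 4.86 + 0.00888889 = 4.86889 m along the plane.
The resultant acts 0.36 + 0.00888889 = 0.368889 m (along the plate) below the hinge at the top edge, so the moment about the hinge is M = F × 0.368889 = 81.4533 × 0.368889 = 30.0472 kN·m.
A normal force at the bottom, 0.72 m from the hinge, must supply this moment: P = 30.0472/0.72 = 41.7322 kN.

P ≈ 42 kN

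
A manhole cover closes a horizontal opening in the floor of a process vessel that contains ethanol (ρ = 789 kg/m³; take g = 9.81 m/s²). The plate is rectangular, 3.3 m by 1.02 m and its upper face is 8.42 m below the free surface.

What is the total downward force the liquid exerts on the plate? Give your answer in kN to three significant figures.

γ = ρg = 789 × 9.81 / 1000 = 7.74009 kN/m³.
The plate is horizontal, so pressure is uniform at p = γ·h = 7.74009 × 8.42 = 65.1716 kN/m².
A = 3.3 × 1.02 = 3.366 m².
F = p·A = 65.1716 × 3.366 = 219.368 kN.

F ≈ 219 kN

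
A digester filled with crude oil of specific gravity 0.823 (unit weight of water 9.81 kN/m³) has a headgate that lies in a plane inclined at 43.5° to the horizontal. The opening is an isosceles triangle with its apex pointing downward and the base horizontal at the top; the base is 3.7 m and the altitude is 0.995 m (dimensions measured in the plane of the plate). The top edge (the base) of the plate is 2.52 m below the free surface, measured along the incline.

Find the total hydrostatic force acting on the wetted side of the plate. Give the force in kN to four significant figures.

γ = 0.823 × 9.81 = 8.07363 kN/m³.
Let θ = 43.5° be the plate's angle to the horizontal; measure y along the incline from where the plane meets the free surface. Vertical depth h = y·sinθ with sinθ = 0.688355.
With the apex down, the centroid sits h/3 = 0.995/3 = 0.331667 m below the base (the top edge), so y_c = 2.52 + 0.331667 = 2.85167 m and h_c = 2.85167 × 0.688355 = 1.96296 m.
A = ½ × 3.7 × 0.995 = 1.84075 m².
Resultant F = γ·h_c·A = 8.07363 × 1.96296 × 1.84075 = 29.1726 kN.

F ≈ 29.17 kN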